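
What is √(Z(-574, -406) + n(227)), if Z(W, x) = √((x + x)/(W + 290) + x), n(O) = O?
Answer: √(1144307 + 71*I*√2032233)/71 ≈ 15.081 + 0.66567*I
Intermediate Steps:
Z(W, x) = √(x + 2*x/(290 + W)) (Z(W, x) = √((2*x)/(290 + W) + x) = √(2*x/(290 + W) + x) = √(x + 2*x/(290 + W)))
√(Z(-574, -406) + n(227)) = √(√(-406*(292 - 574)/(290 - 574)) + 227) = √(√(-406*(-282)/(-284)) + 227) = √(√(-406*(-1/284)*(-282)) + 227) = √(√(-28623/71) + 227) = √(I*√2032233/71 + 227) = √(227 + I*√2032233/71)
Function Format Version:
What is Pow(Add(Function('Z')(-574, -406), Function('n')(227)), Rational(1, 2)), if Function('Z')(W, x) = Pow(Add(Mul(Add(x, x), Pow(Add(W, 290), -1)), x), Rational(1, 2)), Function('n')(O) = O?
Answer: Mul(Rational(1, 71), Pow(Add(1144307, Mul(71, I, Pow(2032233, Rational(1, 2)))), Rational(1, 2))) ≈ Add(15.081, Mul(0.66567, I))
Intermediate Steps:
Function('Z')(W, x) = Pow(Add(x, Mul(2, x, Pow(Add(290, W), -1))), Rational(1, 2)) (Function('Z')(W, x) = Pow(Add(Mul(Mul(2, x), Pow(Add(290, W), -1)), x), Rational(1, 2)) = Pow(Add(Mul(2, x, Pow(Add(290, W), -1)), x), Rational(1, 2)) = Pow(Add(x, Mul(2, x, Pow(Add(290, W), -1))), Rational(1, 2)))
Pow(Add(Function('Z')(-574, -406), Function('n')(227)), Rational(1, 2)) = Pow(Add(Pow(Mul(-406, Pow(Add(290, -574), -1), Add(292, -574)), Rational(1, 2)), 227), Rational(1, 2)) = Pow(Add(Pow(Mul(-406, Pow(-284, -1), -282), Rational(1, 2)), 227), Rational(1, 2)) = Pow(Add(Pow(Mul(-406, Rational(-1, 284), -282), Rational(1, 2)), 227), Rational(1, 2)) = Pow(Add(Pow(Rational(-28623, 71), Rational(1, 2)), 227), Rational(1, 2)) = Pow(Add(Mul(Rational(1, 71), I, Pow(2032233, Rational(1, 2))), 227), Rational(1, 2)) = Pow(Add(227, Mul(Rational(1, 71), I, Pow(2032233, Rational(1, 2)))), Rational(1, 2))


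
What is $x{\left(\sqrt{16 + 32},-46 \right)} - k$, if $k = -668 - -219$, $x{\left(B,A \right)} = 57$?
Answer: $506$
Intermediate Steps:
$k = -449$ ($k = -668 + 219 = -449$)
$x{\left(\sqrt{16 + 32},-46 \right)} - k = 57 - -449 = 57 + 449 = 506$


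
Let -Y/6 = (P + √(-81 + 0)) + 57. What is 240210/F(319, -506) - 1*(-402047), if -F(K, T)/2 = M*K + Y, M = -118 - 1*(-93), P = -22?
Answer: 26936982607052/66997141 - 6485670*I/66997141 ≈ 4.0206e+5 - 0.096805*I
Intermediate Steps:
M = -25 (M = -118 + 93 = -25)
Y = -210 - 54*I (Y = -6*((-22 + √(-81 + 0)) + 57) = -6*((-22 + √(-81)) + 57) = -6*((-22 + 9*I) + 57) = -6*(35 + 9*I) = -210 - 54*I ≈ -210.0 - 54.0*I)
F(K, T) = 420 + 50*K + 108*I (F(K, T) = -2*(-25*K + (-210 - 54*I)) = -2*(-210 - 54*I - 25*K) = 420 + 50*K + 108*I)
240210/F(319, -506) - 1*(-402047) = 240210/(420 + 50*319 + 108*I) - 1*(-402047) = 240210/(420 + 15950 + 108*I) + 402047 = 240210/(16370 + 108*I) + 402047 = 240210*((16370 - 108*I)/267988564) + 402047 = 120105*(16370 - 108*I)/133994282 + 402047 = 402047 + 120105*(16370 - 108*I)/133994282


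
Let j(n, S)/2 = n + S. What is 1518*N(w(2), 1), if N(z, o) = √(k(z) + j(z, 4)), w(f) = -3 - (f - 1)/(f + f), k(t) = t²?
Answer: 759*√193/2 ≈ 5272.2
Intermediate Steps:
w(f) = -3 - (-1 + f)/(2*f)
j(n, S) = 2*S + 2*n (j(n, S) = 2*(n + S) = 2*(S + n) = 2*S + 2*n)
N(z, o) = √(8 + z² + 2*z) (N(z, o) = √(z² + (2*4 + 2*z)) = √(z² + (8 + 2*z)) = √(8 + z² + 2*z))
1518*N(w(2), 1) = 1518*√(8 + ((½)*(1 - 7*2)/2)² + 2*((½)*(1 - 7*2)/2)) = 1518*√(8 + ((½)*(½)*(1 - 14))² + 2*((½)*(½)*(1 - 14))) = 1518*√(8 + ((½)*(½)*(-13))² + 2*((½)*(½)*(-13))) = 1518*√(8 + (-13/4)² + 2*(-13/4)) = 1518*√(8 + 169/16 - 13/2) = 1518*√(193/16) = 1518*(√193/4) = 759*√193/2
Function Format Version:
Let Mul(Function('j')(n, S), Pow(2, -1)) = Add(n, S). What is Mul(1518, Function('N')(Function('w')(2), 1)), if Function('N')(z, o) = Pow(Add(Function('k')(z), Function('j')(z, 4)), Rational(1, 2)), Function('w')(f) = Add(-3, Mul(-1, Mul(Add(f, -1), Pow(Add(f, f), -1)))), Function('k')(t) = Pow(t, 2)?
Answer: Mul(Rational(759, 2), Pow(193, Rational(1, 2))) ≈ 5272.2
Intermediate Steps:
Function('w')(f) = Add(-3, Mul(Rational(-1, 2), Pow(f, -1), Add(-1, f))) (Function('w')(f) = Add(-3, Mul(-1, Mul(Add(-1, f), Pow(Mul(2, f), -1)))) = Add(-3, Mul(-1, Mul(Add(-1, f), Mul(Rational(1, 2), Pow(f, -1))))) = Add(-3, Mul(-1, Mul(Rational(1, 2), Pow(f, -1), Add(-1, f)))) = Add(-3, Mul(Rational(-1, 2), Pow(f, -1), Add(-1, f))))
Function('j')(n, S) = Add(Mul(2, S), Mul(2, n)) (Function('j')(n, S) = Mul(2, Add(n, S)) = Mul(2, Add(S, n)) = Add(Mul(2, S), Mul(2, n)))
Function('N')(z, o) = Pow(Add(8, Pow(z, 2), Mul(2, z)), Rational(1, 2)) (Function('N')(z, o) = Pow(Add(Pow(z, 2), Add(Mul(2, 4), Mul(2, z))), Rational(1, 2)) = Pow(Add(Pow(z, 2), Add(8, Mul(2, z))), Rational(1, 2)) = Pow(Add(8, Pow(z, 2), Mul(2, z)), Rational(1, 2)))
Mul(1518, Function('N')(Function('w')(2), 1)) = Mul(1518, Pow(Add(8, Pow(Mul(Rational(1, 2), Pow(2, -1), Add(1, Mul(-7, 2))), 2), Mul(2, Mul(Rational(1, 2), Pow(2, -1), Add(1, Mul(-7, 2))))), Rational(1, 2))) = Mul(1518, Pow(Add(8, Pow(Mul(Rational(1, 2), Rational(1, 2), Add(1, -14)), 2), Mul(2, Mul(Rational(1, 2), Rational(1, 2), Add(1, -14)))), Rational(1, 2))) = Mul(1518, Pow(Add(8, Pow(Mul(Rational(1, 2), Rational(1, 2), -13), 2), Mul(2, Mul(Rational(1, 2), Rational(1, 2), -13))), Rational(1, 2))) = Mul(1518, Pow(Add(8, Pow(Rational(-13, 4), 2), Mul(2, Rational(-13, 4))), Rational(1, 2))) = Mul(1518, Pow(Add(8, Rational(169, 16), Rational(-13, 2)), Rational(1, 2))) = Mul(1518, Pow(Rational(193, 16), Rational(1, 2))) = Mul(1518, Mul(Rational(1, 4), Pow(193, Rational(1, 2)))) = Mul(Rational(759, 2), Pow(193, Rational(1, 2)))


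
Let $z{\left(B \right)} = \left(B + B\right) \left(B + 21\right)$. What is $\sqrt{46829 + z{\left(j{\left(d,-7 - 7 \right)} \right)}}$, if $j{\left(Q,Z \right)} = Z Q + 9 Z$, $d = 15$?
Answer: $31 \sqrt{269} \approx 508.44$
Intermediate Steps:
$j{\left(Q,Z \right)} = 9 Z + Q Z$ ($j{\left(Q,Z \right)} = Q Z + 9 Z = 9 Z + Q Z$)
$z{\left(B \right)} = 2 B \left(21 + B\right)$
$\sqrt{46829 + z{\left(j{\left(d,-7 - 7 \right)} \right)}} = \sqrt{46829 + 2 \left(-7 - 7\right) \left(9 + 15\right) \left(21 + \left(-7 - 7\right) \left(9 + 15\right)\right)} = \sqrt{46829 + 2 \left(-7 - 7\right) 24 \left(21 + \left(-7 - 7\right) 24\right)} = \sqrt{46829 + 2 \left(\left(-14\right) 24\right) \left(21 - 336\right)} = \sqrt{46829 + 2 \left(-336\right) \left(21 - 336\right)} = \sqrt{46829 + 2 \left(-336\right) \left(-315\right)} = \sqrt{46829 + 211680} = \sqrt{258509} = 31 \sqrt{269}$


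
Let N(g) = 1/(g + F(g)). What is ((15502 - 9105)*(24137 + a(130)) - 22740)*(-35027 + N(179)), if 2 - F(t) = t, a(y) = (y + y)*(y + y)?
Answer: -41108420828997/2 ≈ -2.0554e+13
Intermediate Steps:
a(y) = 4*y² (a(y) = (2*y)*(2*y) = 4*y²)
F(t) = 2 - t
N(g) = ½ (N(g) = 1/(g + (2 - g)) = 1/2 = ½)
((15502 - 9105)*(24137 + a(130)) - 22740)*(-35027 + N(179)) = ((15502 - 9105)*(24137 + 4*130²) - 22740)*(-35027 + ½) = (6397*(24137 + 4*16900) - 22740)*(-70053/2) = (6397*(24137 + 67600) - 22740)*(-70053/2) = (6397*91737 - 22740)*(-70053/2) = (586841589 - 22740)*(-70053/2) = 586818849*(-70053/2) = -41108420828997/2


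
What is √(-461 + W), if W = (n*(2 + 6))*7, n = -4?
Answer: I*√685 ≈ 26.173*I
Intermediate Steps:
W = -224 (W = -4*(2 + 6)*7 = -4*8*7 = -32*7 = -224)
√(-461 + W) = √(-461 - 224) = √(-685) = I*√685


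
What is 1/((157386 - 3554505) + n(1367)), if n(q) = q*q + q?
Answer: -1/1527063 ≈ -6.5485e-7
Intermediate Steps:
n(q) = q + q**2 (n(q) = q**2 + q = q + q**2)
1/((157386 - 3554505) + n(1367)) = 1/((157386 - 3554505) + 1367*(1 + 1367)) = 1/(-3397119 + 1367*1368) = 1/(-3397119 + 1870056) = 1/(-1527063) = -1/1527063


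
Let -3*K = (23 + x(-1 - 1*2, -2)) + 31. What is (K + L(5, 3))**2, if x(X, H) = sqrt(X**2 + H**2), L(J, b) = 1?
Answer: (51 + sqrt(13))**2/9 ≈ 331.31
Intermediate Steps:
x(X, H) = sqrt(H**2 + X**2)
K = -18 - sqrt(13)/3 (K = -((23 + sqrt((-2)**2 + (-1 - 1*2)**2)) + 31)/3 = -((23 + sqrt(4 + (-1 - 2)**2)) + 31)/3 = -((23 + sqrt(4 + (-3)**2)) + 31)/3 = -((23 + sqrt(4 + 9)) + 31)/3 = -((23 + sqrt(13)) + 31)/3 = -(54 + sqrt(13))/3 = -18 - sqrt(13)/3 ≈ -19.202)
(K + L(5, 3))**2 = ((-18 - sqrt(13)/3) + 1)**2 = (-17 - sqrt(13)/3)**2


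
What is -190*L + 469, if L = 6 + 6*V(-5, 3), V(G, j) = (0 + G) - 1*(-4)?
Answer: 469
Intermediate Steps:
V(G, j) = 4 + G (V(G, j) = G + 4 = 4 + G)
L = 0 (L = 6 + 6*(4 - 5) = 6 + 6*(-1) = 6 - 6 = 0)
-190*L + 469 = -190*0 + 469 = 0 + 469 = 469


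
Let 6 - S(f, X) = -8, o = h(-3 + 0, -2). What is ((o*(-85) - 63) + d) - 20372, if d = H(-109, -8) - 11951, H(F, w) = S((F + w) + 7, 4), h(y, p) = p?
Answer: -32202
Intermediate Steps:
o = -2
S(f, X) = 14 (S(f, X) = 6 - 1*(-8) = 6 + 8 = 14)
H(F, w) = 14
d = -11937 (d = 14 - 11951 = -11937)
((o*(-85) - 63) + d) - 20372 = ((-2*(-85) - 63) - 11937) - 20372 = ((170 - 63) - 11937) - 20372 = (107 - 11937) - 20372 = -11830 - 20372 = -32202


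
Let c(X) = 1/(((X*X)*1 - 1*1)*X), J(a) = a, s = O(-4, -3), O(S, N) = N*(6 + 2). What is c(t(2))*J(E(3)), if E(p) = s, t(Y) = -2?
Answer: 4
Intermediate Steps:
O(S, N) = 8*N (O(S, N) = N*8 = 8*N)
s = -24 (s = 8*(-3) = -24)
E(p) = -24
c(X) = 1/(X*(-1 + X**2)) (c(X) = 1/((X**2*1 - 1)*X) = 1/((X**2 - 1)*X) = 1/((-1 + X**2)*X) = 1/(X*(-1 + X**2)))
c(t(2))*J(E(3)) = -24/((-2)**3 - 1*(-2)) = -24/(-8 + 2) = -24/(-6) = -1/6*(-24) = 4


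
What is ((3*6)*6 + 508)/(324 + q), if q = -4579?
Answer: -616/4255 ≈ -0.14477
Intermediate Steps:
((3*6)*6 + 508)/(324 + q) = ((3*6)*6 + 508)/(324 - 4579) = (18*6 + 508)/(-4255) = (108 + 508)*(-1/4255) = 616*(-1/4255) = -616/4255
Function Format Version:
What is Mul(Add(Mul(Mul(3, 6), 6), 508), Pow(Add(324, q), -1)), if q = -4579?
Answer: Rational(-616, 4255) ≈ -0.14477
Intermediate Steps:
Mul(Add(Mul(Mul(3, 6), 6), 508), Pow(Add(324, q), -1)) = Mul(Add(Mul(Mul(3, 6), 6), 508), Pow(Add(324, -4579), -1)) = Mul(Add(Mul(18, 6), 508), Pow(-4255, -1)) = Mul(Add(108, 508), Rational(-1, 4255)) = Mul(616, Rational(-1, 4255)) = Rational(-616, 4255)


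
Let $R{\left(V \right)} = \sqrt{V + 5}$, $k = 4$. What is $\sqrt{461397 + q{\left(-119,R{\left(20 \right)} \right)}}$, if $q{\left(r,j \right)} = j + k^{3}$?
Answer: $3 \sqrt{51274} \approx 679.31$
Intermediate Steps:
$R{\left(V \right)} = \sqrt{5 + V}$
$q{\left(r,j \right)} = 64 + j$ ($q{\left(r,j \right)} = j + 4^{3} = j + 64 = 64 + j$)
$\sqrt{461397 + q{\left(-119,R{\left(20 \right)} \right)}} = \sqrt{461397 + \left(64 + \sqrt{5 + 20}\right)} = \sqrt{461397 + \left(64 + \sqrt{25}\right)} = \sqrt{461397 + \left(64 + 5\right)} = \sqrt{461397 + 69} = \sqrt{461466} = 3 \sqrt{51274}$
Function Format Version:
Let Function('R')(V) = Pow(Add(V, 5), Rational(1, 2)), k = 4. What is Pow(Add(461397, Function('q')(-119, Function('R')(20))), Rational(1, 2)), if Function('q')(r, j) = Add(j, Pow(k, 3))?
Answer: Mul(3, Pow(51274, Rational(1, 2))) ≈ 679.31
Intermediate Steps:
Function('R')(V) = Pow(Add(5, V), Rational(1, 2))
Function('q')(r, j) = Add(64, j) (Function('q')(r, j) = Add(j, Pow(4, 3)) = Add(j, 64) = Add(64, j))
Pow(Add(461397, Function('q')(-119, Function('R')(20))), Rational(1, 2)) = Pow(Add(461397, Add(64, Pow(Add(5, 20), Rational(1, 2)))), Rational(1, 2)) = Pow(Add(461397, Add(64, Pow(25, Rational(1, 2)))), Rational(1, 2)) = Pow(Add(461397, Add(64, 5)), Rational(1, 2)) = Pow(Add(461397, 69), Rational(1, 2)) = Pow(461466, Rational(1, 2)) = Mul(3, Pow(51274, Rational(1, 2)))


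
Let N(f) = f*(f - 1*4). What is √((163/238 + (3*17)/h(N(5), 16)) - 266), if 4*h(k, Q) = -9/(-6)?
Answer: I*√7324926/238 ≈ 11.372*I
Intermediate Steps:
N(f) = f*(-4 + f) (N(f) = f*(f - 4) = f*(-4 + f))
h(k, Q) = 3/8 (h(k, Q) = (-9/(-6))/4 = (-9*(-⅙))/4 = (¼)*(3/2) = 3/8)
√((163/238 + (3*17)/h(N(5), 16)) - 266) = √((163/238 + (3*17)/(3/8)) - 266) = √((163*(1/238) + 51*(8/3)) - 266) = √((163/238 + 136) - 266) = √(32531/238 - 266) = √(-30777/238) = I*√7324926/238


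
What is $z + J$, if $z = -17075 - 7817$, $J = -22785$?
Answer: $-47677$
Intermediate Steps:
$z = -24892$ ($z = -17075 - 7817 = -24892$)
$z + J = -24892 - 22785 = -47677$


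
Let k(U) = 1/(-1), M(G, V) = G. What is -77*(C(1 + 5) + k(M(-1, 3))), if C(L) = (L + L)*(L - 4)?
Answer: -1771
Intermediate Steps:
k(U) = -1
C(L) = 2*L*(-4 + L) (C(L) = (2*L)*(-4 + L) = 2*L*(-4 + L))
-77*(C(1 + 5) + k(M(-1, 3))) = -77*(2*(1 + 5)*(-4 + (1 + 5)) - 1) = -77*(2*6*(-4 + 6) - 1) = -77*(2*6*2 - 1) = -77*(24 - 1) = -77*23 = -1771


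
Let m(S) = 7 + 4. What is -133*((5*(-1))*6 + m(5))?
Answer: 2527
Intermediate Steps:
m(S) = 11
-133*((5*(-1))*6 + m(5)) = -133*((5*(-1))*6 + 11) = -133*(-5*6 + 11) = -133*(-30 + 11) = -133*(-19) = 2527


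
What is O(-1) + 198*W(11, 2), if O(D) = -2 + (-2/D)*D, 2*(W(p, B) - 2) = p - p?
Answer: 392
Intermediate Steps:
W(p, B) = 2 (W(p, B) = 2 + (p - p)/2 = 2 + (½)*0 = 2 + 0 = 2)
O(D) = -4 (O(D) = -2 - 2 = -4)
O(-1) + 198*W(11, 2) = -4 + 198*2 = -4 + 396 = 392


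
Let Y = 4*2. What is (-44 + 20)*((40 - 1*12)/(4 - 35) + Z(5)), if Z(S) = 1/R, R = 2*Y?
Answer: 1251/62 ≈ 20.177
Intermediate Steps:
Y = 8
R = 16 (R = 2*8 = 16)
Z(S) = 1/16
(-44 + 20)*((40 - 1*12)/(4 - 35) + Z(5)) = (-44 + 20)*((40 - 1*12)/(4 - 35) + 1/16) = -24*((40 - 12)/(-31) + 1/16) = -24*(28*(-1/31) + 1/16) = -24*(-28/31 + 1/16) = -24*(-417/496) = 1251/62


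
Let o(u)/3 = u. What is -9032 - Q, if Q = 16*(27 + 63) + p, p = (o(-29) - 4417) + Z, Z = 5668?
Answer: -11636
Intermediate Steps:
o(u) = 3*u
p = 1164 (p = (3*(-29) - 4417) + 5668 = (-87 - 4417) + 5668 = -4504 + 5668 = 1164)
Q = 2604 (Q = 16*(27 + 63) + 1164 = 16*90 + 1164 = 1440 + 1164 = 2604)
-9032 - Q = -9032 - 1*2604 = -9032 - 2604 = -11636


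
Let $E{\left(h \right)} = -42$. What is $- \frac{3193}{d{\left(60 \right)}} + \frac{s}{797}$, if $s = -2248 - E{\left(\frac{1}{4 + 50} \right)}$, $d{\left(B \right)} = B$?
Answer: $- \frac{2677181}{47820} \approx -55.985$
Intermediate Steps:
$s = -2206$ ($s = -2248 - -42 = -2248 + 42 = -2206$)
$- \frac{3193}{d{\left(60 \right)}} + \frac{s}{797} = - \frac{3193}{60} - \frac{2206}{797} = - \frac{2677181}{47820}$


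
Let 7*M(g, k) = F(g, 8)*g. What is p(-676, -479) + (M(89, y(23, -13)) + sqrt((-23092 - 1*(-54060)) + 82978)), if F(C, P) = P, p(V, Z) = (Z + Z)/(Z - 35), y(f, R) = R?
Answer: 186337/1799 + sqrt(113946) ≈ 441.14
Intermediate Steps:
p(V, Z) = 2*Z/(-35 + Z) (p(V, Z) = (2*Z)/(-35 + Z) = 2*Z/(-35 + Z))
M(g, k) = 8*g/7 (M(g, k) = (8*g)/7 = 8*g/7)
p(-676, -479) + (M(89, y(23, -13)) + sqrt((-23092 - 1*(-54060)) + 82978)) = 2*(-479)/(-35 - 479) + ((8/7)*89 + sqrt((-23092 - 1*(-54060)) + 82978)) = 2*(-479)/(-514) + (712/7 + sqrt((-23092 + 54060) + 82978)) = 2*(-479)*(-1/514) + (712/7 + sqrt(30968 + 82978)) = 479/257 + (712/7 + sqrt(113946)) = 186337/1799 + sqrt(113946)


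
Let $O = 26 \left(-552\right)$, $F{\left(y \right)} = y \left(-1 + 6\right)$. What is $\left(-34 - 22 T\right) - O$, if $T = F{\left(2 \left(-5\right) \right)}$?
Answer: $15418$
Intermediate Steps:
$F{\left(y \right)} = 5 y$ ($F{\left(y \right)} = y 5 = 5 y$)
$O = -14352$
$T = -50$ ($T = 5 \cdot 2 \left(-5\right) = 5 \left(-10\right) = -50$)
$\left(-34 - 22 T\right) - O = \left(-34 - -1100\right) - -14352 = \left(-34 + 1100\right) + 14352 = 1066 + 14352 = 15418$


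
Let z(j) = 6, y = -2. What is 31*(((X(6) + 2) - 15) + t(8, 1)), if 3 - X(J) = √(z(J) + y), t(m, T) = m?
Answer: -124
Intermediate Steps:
X(J) = 1 (X(J) = 3 - √(6 - 2) = 3 - √4 = 3 - 1*2 = 3 - 2 = 1)
31*(((X(6) + 2) - 15) + t(8, 1)) = 31*(((1 + 2) - 15) + 8) = 31*((3 - 15) + 8) = 31*(-12 + 8) = 31*(-4) = -124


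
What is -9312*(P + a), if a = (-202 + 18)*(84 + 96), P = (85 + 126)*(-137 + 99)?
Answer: 383077056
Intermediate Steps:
P = -8018 (P = 211*(-38) = -8018)
a = -33120 (a = -184*180 = -33120)
-9312*(P + a) = -9312*(-8018 - 33120) = -9312*(-41138) = 383077056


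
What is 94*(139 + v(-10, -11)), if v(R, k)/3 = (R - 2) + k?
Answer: 6580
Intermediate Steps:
v(R, k) = -6 + 3*R + 3*k (v(R, k) = 3*((R - 2) + k) = 3*((-2 + R) + k) = 3*(-2 + R + k) = -6 + 3*R + 3*k)
94*(139 + v(-10, -11)) = 94*(139 + (-6 + 3*(-10) + 3*(-11))) = 94*(139 + (-6 - 30 - 33)) = 94*(139 - 69) = 94*70 = 6580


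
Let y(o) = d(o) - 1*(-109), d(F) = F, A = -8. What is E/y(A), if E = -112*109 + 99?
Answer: -12109/101 ≈ -119.89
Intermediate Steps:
y(o) = 109 + o (y(o) = o - 1*(-109) = o + 109 = 109 + o)
E = -12109 (E = -12208 + 99 = -12109)
E/y(A) = -12109/(109 - 8) = -12109/101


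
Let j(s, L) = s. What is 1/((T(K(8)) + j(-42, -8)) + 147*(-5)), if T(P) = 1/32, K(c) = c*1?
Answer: -32/24863 ≈ -0.0012871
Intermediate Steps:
K(c) = c
T(P) = 1/32
1/((T(K(8)) + j(-42, -8)) + 147*(-5)) = 1/((1/32 - 42) + 147*(-5)) = 1/(-1343/32 - 735) = 1/(-24863/32) = -32/24863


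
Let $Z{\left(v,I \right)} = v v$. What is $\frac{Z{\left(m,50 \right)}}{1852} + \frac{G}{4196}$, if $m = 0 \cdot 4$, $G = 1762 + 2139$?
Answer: $\frac{3901}{4196} \approx 0.9297$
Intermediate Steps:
$G = 3901$
$m = 0$
$Z{\left(v,I \right)} = v^{2}$
$\frac{Z{\left(m,50 \right)}}{1852} + \frac{G}{4196} = \frac{0^{2}}{1852} + \frac{3901}{4196} = 0 \cdot \frac{1}{1852} + 3901 \cdot \frac{1}{4196} = 0 + \frac{3901}{4196} = \frac{3901}{4196}$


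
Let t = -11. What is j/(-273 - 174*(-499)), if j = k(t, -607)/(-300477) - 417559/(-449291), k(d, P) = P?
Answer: 20848880/1937455564041 ≈ 1.0761e-5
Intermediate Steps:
j = 3398367440/3648692211 (j = -607/(-300477) - 417559/(-449291) = -607*(-1/300477) - 417559*(-1/449291) = 607/300477 + 417559/449291 = 3398367440/3648692211 ≈ 0.93139)
j/(-273 - 174*(-499)) = 3398367440/(3648692211*(-273 - 174*(-499))) = 3398367440/(3648692211*(-273 + 86826)) = (3398367440/3648692211)/86553 = (3398367440/3648692211)*(1/86553) = 20848880/1937455564041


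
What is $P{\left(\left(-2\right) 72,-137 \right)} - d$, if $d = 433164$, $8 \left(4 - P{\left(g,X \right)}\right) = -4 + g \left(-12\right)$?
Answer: $- \frac{866751}{2} \approx -4.3338 \cdot 10^{5}$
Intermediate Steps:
$P{\left(g,X \right)} = \frac{9}{2} + \frac{3 g}{2}$ ($P{\left(g,X \right)} = 4 - \frac{-4 + g \left(-12\right)}{8} = 4 - \frac{-4 - 12 g}{8} = 4 + \left(\frac{1}{2} + \frac{3 g}{2}\right) = \frac{9}{2} + \frac{3 g}{2}$)
$P{\left(\left(-2\right) 72,-137 \right)} - d = \left(\frac{9}{2} + \frac{3 \left(\left(-2\right) 72\right)}{2}\right) - 433164 = \left(\frac{9}{2} + \frac{3}{2} \left(-144\right)\right) - 433164 = \left(\frac{9}{2} - 216\right) - 433164 = - \frac{423}{2} - 433164 = - \frac{866751}{2}$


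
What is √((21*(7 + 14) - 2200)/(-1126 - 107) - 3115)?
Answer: 2*I*√131486983/411 ≈ 55.799*I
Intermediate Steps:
√((21*(7 + 14) - 2200)/(-1126 - 107) - 3115) = √((21*21 - 2200)/(-1233) - 3115) = √((441 - 2200)*(-1/1233) - 3115) = √(-1759*(-1/1233) - 3115) = √(1759/1233 - 3115) = √(-3839036/1233) = 2*I*√131486983/411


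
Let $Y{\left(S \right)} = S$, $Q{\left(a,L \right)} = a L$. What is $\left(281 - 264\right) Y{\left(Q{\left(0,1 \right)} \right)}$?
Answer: $0$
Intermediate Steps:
$Q{\left(a,L \right)} = L a$
$\left(281 - 264\right) Y{\left(Q{\left(0,1 \right)} \right)} = \left(281 - 264\right) 1 \cdot 0 = 17 \cdot 0 = 0$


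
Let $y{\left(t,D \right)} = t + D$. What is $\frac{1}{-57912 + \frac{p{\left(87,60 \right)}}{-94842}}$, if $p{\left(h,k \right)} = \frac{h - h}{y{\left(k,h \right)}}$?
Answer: $- \frac{1}{57912} \approx -1.7268 \cdot 10^{-5}$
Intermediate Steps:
$y{\left(t,D \right)} = D + t$
$p{\left(h,k \right)} = 0$ ($p{\left(h,k \right)} = \frac{h - h}{h + k} = \frac{0}{h + k} = 0$)
$\frac{1}{-57912 + \frac{p{\left(87,60 \right)}}{-94842}} = \frac{1}{-57912 + \frac{0}{-94842}} = \frac{1}{-57912 + 0 \left(- \frac{1}{94842}\right)} = \frac{1}{-57912 + 0} = \frac{1}{-57912} = - \frac{1}{57912}$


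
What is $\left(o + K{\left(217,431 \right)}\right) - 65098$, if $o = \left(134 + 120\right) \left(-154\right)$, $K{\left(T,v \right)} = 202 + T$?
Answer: $-103795$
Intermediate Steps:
$o = -39116$ ($o = 254 \left(-154\right) = -39116$)
$\left(o + K{\left(217,431 \right)}\right) - 65098 = \left(-39116 + \left(202 + 217\right)\right) - 65098 = \left(-39116 + 419\right) - 65098 = -38697 - 65098 = -103795$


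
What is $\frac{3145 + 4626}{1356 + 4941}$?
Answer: $\frac{7771}{6297} \approx 1.2341$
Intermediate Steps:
$\frac{3145 + 4626}{1356 + 4941} = \frac{7771}{6297}$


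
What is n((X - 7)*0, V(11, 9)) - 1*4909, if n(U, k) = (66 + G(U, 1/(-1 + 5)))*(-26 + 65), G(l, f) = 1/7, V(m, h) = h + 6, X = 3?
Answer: -16306/7 ≈ -2329.4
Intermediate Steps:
V(m, h) = 6 + h
G(l, f) = 1/7
n(U, k) = 18057/7 (n(U, k) = (66 + 1/7)*(-26 + 65) = (463/7)*39 = 18057/7)
n((X - 7)*0, V(11, 9)) - 1*4909 = 18057/7 - 1*4909 = 18057/7 - 4909 = -16306/7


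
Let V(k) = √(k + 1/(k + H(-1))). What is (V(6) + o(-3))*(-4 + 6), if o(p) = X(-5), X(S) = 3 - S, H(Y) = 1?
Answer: 16 + 2*√301/7 ≈ 20.957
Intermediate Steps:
V(k) = √(k + 1/(1 + k)) (V(k) = √(k + 1/(k + 1)) = √(k + 1/(1 + k)))
o(p) = 8 (o(p) = 3 - 1*(-5) = 3 + 5 = 8)
(V(6) + o(-3))*(-4 + 6) = (√((1 + 6*(1 + 6))/(1 + 6)) + 8)*(-4 + 6) = (√((1 + 6*7)/7) + 8)*2 = (√((1 + 42)/7) + 8)*2 = (√((⅐)*43) + 8)*2 = (√(43/7) + 8)*2 = (√301/7 + 8)*2 = (8 + √301/7)*2 = 16 + 2*√301/7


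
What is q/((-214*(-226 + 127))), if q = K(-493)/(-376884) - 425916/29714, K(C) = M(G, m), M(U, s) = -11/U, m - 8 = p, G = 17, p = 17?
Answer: -1364427705397/2016678708905256 ≈ -0.00067657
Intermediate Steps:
m = 25 (m = 8 + 17 = 25)
K(C) = -11/17
q = -1364427705397/95189214996 (q = -11/17/(-376884) - 425916/29714 = -11/17*(-1/376884) - 425916*1/29714 = 11/6407028 - 212958/14857 = -1364427705397/95189214996 ≈ -14.334)
q/((-214*(-226 + 127))) = -1364427705397*(-1/(214*(-226 + 127)))/95189214996 = -1364427705397/(95189214996*((-214*(-99)))) = -1364427705397/95189214996/21186 = -1364427705397/95189214996*1/21186 = -1364427705397/2016678708905256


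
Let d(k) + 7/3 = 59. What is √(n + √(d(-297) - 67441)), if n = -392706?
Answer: √(-3534354 + 3*I*√606459)/3 ≈ 0.20712 + 626.66*I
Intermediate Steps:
d(k) = 170/3 (d(k) = -7/3 + 59 = 170/3)
√(n + √(d(-297) - 67441)) = √(-392706 + √(170/3 - 67441)) = √(-392706 + √(-202153/3)) = √(-392706 + I*√606459/3)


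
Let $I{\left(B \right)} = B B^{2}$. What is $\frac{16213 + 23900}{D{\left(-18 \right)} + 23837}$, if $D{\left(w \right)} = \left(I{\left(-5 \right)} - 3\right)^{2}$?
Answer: $\frac{4457}{4469} \approx 0.99731$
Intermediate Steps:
$I{\left(B \right)} = B^{3}$
$D{\left(w \right)} = 16384$ ($D{\left(w \right)} = \left(\left(-5\right)^{3} - 3\right)^{2} = \left(-125 - 3\right)^{2} = \left(-128\right)^{2} = 16384$)
$\frac{16213 + 23900}{D{\left(-18 \right)} + 23837} = \frac{16213 + 23900}{16384 + 23837} = \frac{40113}{40221} = 40113 \cdot \frac{1}{40221} = \frac{4457}{4469}$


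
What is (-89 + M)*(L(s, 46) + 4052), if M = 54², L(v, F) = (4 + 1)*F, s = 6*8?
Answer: 12105214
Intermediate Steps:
s = 48
L(v, F) = 5*F
M = 2916
(-89 + M)*(L(s, 46) + 4052) = (-89 + 2916)*(5*46 + 4052) = 2827*(230 + 4052) = 2827*4282 = 12105214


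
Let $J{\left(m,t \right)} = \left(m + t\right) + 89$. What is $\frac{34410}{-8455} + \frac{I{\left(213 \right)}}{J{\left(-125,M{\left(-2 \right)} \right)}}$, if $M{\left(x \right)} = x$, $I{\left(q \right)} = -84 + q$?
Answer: $- \frac{25245}{3382} \approx -7.4645$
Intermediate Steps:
$J{\left(m,t \right)} = 89 + m + t$
$\frac{34410}{-8455} + \frac{I{\left(213 \right)}}{J{\left(-125,M{\left(-2 \right)} \right)}} = \frac{34410}{-8455} + \frac{-84 + 213}{89 - 125 - 2} = 34410 \left(- \frac{1}{8455}\right) + \frac{129}{-38} = - \frac{6882}{1691} + 129 \left(- \frac{1}{38}\right) = - \frac{6882}{1691} - \frac{129}{38} = - \frac{25245}{3382}$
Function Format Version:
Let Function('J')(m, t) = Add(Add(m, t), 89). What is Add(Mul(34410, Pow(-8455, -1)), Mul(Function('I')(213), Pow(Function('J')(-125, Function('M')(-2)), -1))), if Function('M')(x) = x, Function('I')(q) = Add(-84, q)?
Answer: Rational(-25245, 3382) ≈ -7.4645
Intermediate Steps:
Function('J')(m, t) = Add(89, m, t)
Add(Mul(34410, Pow(-8455, -1)), Mul(Function('I')(213), Pow(Function('J')(-125, Function('M')(-2)), -1))) = Add(Mul(34410, Pow(-8455, -1)), Mul(Add(-84, 213), Pow(Add(89, -125, -2), -1))) = Add(Mul(34410, Rational(-1, 8455)), Mul(129, Pow(-38, -1))) = Add(Rational(-6882, 1691), Mul(129, Rational(-1, 38))) = Add(Rational(-6882, 1691), Rational(-129, 38)) = Rational(-25245, 3382)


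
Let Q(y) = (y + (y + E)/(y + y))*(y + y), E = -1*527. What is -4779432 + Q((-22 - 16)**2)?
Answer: -608243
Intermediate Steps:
E = -527
Q(y) = 2*y*(y + (-527 + y)/(2*y)) (Q(y) = (y + (y - 527)/(y + y))*(y + y) = (y + (-527 + y)/((2*y)))*(2*y) = (y + (-527 + y)*(1/(2*y)))*(2*y) = (y + (-527 + y)/(2*y))*(2*y) = 2*y*(y + (-527 + y)/(2*y)))
-4779432 + Q((-22 - 16)**2) = -4779432 + (-527 + (-22 - 16)**2 + 2*((-22 - 16)**2)**2) = -4779432 + (-527 + (-38)**2 + 2*((-38)**2)**2) = -4779432 + (-527 + 1444 + 2*1444**2) = -4779432 + (-527 + 1444 + 2*2085136) = -4779432 + (-527 + 1444 + 4170272) = -4779432 + 4171189 = -608243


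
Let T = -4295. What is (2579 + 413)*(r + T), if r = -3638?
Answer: -23735536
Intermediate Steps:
(2579 + 413)*(r + T) = (2579 + 413)*(-3638 - 4295) = 2992*(-7933) = -23735536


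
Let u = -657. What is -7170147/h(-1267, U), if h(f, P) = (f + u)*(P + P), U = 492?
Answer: 2390049/631072 ≈ 3.7873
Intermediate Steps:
h(f, P) = 2*P*(-657 + f) (h(f, P) = (f - 657)*(P + P) = (-657 + f)*(2*P) = 2*P*(-657 + f))
-7170147/h(-1267, U) = -7170147*1/(984*(-657 - 1267)) = -7170147/(2*492*(-1924)) = -7170147/(-1893216) = -7170147*(-1/1893216) = 2390049/631072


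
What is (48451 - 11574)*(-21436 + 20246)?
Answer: -43883630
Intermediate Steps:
(48451 - 11574)*(-21436 + 20246) = 36877*(-1190) = -43883630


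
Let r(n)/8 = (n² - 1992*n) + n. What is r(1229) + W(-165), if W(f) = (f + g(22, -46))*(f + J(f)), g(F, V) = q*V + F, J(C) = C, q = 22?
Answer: -7110834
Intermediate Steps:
g(F, V) = F + 22*V (g(F, V) = 22*V + F = F + 22*V)
W(f) = 2*f*(-990 + f) (W(f) = (f + (22 + 22*(-46)))*(f + f) = (f + (22 - 1012))*(2*f) = (f - 990)*(2*f) = (-990 + f)*(2*f) = 2*f*(-990 + f))
r(n) = -15928*n + 8*n² (r(n) = 8*((n² - 1992*n) + n) = 8*(n² - 1991*n) = -15928*n + 8*n²)
r(1229) + W(-165) = 8*1229*(-1991 + 1229) + 2*(-165)*(-990 - 165) = 8*1229*(-762) + 2*(-165)*(-1155) = -7491984 + 381150 = -7110834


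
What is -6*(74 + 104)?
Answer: -1068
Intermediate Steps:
-6*(74 + 104) = -6*178 = -1068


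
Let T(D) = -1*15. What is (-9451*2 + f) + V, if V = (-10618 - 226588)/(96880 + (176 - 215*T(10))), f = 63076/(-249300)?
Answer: -39384705688063/2083337775 ≈ -18905.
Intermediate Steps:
f = -15769/62325 (f = 63076*(-1/249300) = -15769/62325 ≈ -0.25301)
T(D) = -15
V = -237206/100281 (V = (-10618 - 226588)/(96880 + (176 - 215*(-15))) = -237206/(96880 + (176 + 3225)) = -237206/(96880 + 3401) = -237206/100281 ≈ -2.3654)
(-9451*2 + f) + V = (-9451*2 - 15769/62325) - 237206/100281 = (-18902 - 15769/62325) - 237206/100281 = -1178082919/62325 - 237206/100281 = -39384705688063/2083337775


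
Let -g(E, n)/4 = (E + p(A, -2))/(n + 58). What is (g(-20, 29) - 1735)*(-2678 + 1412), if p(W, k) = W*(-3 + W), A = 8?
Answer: 63732550/29 ≈ 2.1977e+6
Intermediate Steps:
g(E, n) = -4*(40 + E)/(58 + n) (g(E, n) = -4*(E + 8*(-3 + 8))/(n + 58) = -4*(E + 8*5)/(58 + n) = -4*(E + 40)/(58 + n) = -4*(40 + E)/(58 + n))
(g(-20, 29) - 1735)*(-2678 + 1412) = (4*(-40 - 1*(-20))/(58 + 29) - 1735)*(-2678 + 1412) = (4*(-40 + 20)/87 - 1735)*(-1266) = (4*(1/87)*(-20) - 1735)*(-1266) = (-80/87 - 1735)*(-1266) = -151025/87*(-1266) = 63732550/29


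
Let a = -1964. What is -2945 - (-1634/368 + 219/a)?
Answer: -265651859/90344 ≈ -2940.4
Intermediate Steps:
-2945 - (-1634/368 + 219/a) = -2945 - (-1634/368 + 219/(-1964)) = -2945 - (-1634*1/368 + 219*(-1/1964)) = -2945 - (-817/184 - 219/1964) = -2945 - 1*(-411221/90344) = -2945 + 411221/90344 = -265651859/90344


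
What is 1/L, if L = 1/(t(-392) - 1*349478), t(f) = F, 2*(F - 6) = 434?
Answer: -349255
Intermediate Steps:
F = 223 (F = 6 + (1/2)*434 = 6 + 217 = 223)
t(f) = 223
L = -1/349255 (L = 1/(223 - 1*349478) = 1/(223 - 349478) = 1/(-349255) = -1/349255 ≈ -2.8632e-6)
1/L = 1/(-1/349255) = -349255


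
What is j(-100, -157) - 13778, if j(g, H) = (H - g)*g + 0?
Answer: -8078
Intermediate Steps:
j(g, H) = g*(H - g) (j(g, H) = g*(H - g) + 0 = g*(H - g))
j(-100, -157) - 13778 = -100*(-157 - 1*(-100)) - 13778 = -100*(-157 + 100) - 13778 = -100*(-57) - 13778 = 5700 - 13778 = -8078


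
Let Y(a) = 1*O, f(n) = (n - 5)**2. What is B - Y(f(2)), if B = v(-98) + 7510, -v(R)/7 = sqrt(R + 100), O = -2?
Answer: 7512 - 7*sqrt(2) ≈ 7502.1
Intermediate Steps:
f(n) = (-5 + n)**2
v(R) = -7*sqrt(100 + R) (v(R) = -7*sqrt(R + 100) = -7*sqrt(100 + R))
B = 7510 - 7*sqrt(2) (B = -7*sqrt(100 - 98) + 7510 = -7*sqrt(2) + 7510 = 7510 - 7*sqrt(2) ≈ 7500.1)
Y(a) = -2 (Y(a) = 1*(-2) = -2)
B - Y(f(2)) = (7510 - 7*sqrt(2)) - 1*(-2) = (7510 - 7*sqrt(2)) + 2 = 7512 - 7*sqrt(2)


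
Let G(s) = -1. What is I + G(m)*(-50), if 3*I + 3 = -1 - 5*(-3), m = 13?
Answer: 161/3 ≈ 53.667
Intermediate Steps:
I = 11/3 (I = -1 + (-1 - 5*(-3))/3 = -1 + (-1 + 15)/3 = -1 + (⅓)*14 = -1 + 14/3 = 11/3 ≈ 3.6667)
I + G(m)*(-50) = 11/3 - 1*(-50) = 11/3 + 50 = 161/3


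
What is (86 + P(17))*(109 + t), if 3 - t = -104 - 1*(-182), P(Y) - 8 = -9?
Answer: 2890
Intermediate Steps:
P(Y) = -1 (P(Y) = 8 - 9 = -1)
t = -75 (t = 3 - (-104 - 1*(-182)) = 3 - (-104 + 182) = 3 - 1*78 = 3 - 78 = -75)
(86 + P(17))*(109 + t) = (86 - 1)*(109 - 75) = 85*34 = 2890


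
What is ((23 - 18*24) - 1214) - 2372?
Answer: -3995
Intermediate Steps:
((23 - 18*24) - 1214) - 2372 = ((23 - 432) - 1214) - 2372 = (-409 - 1214) - 2372 = -1623 - 2372 = -3995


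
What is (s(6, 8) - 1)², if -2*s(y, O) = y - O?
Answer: 0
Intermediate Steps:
s(y, O) = O/2 - y/2 (s(y, O) = -(y - O)/2 = O/2 - y/2)
(s(6, 8) - 1)² = (((½)*8 - ½*6) - 1)² = ((4 - 3) - 1)² = (1 - 1)² = 0² = 0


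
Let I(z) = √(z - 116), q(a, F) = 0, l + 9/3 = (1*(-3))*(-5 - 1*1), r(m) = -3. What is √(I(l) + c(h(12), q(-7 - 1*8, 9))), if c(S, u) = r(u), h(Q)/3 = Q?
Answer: √(-3 + I*√101) ≈ 1.935 + 2.5969*I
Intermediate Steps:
h(Q) = 3*Q
l = 15 (l = -3 + (1*(-3))*(-5 - 1*1) = -3 - 3*(-5 - 1) = -3 - 3*(-6) = -3 + 18 = 15)
c(S, u) = -3
I(z) = √(-116 + z)
√(I(l) + c(h(12), q(-7 - 1*8, 9))) = √(√(-116 + 15) - 3) = √(√(-101) - 3) = √(I*√101 - 3) = √(-3 + I*√101)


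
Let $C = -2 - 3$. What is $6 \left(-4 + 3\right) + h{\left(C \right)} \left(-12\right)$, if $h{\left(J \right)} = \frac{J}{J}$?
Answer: $-18$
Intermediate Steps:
$C = -5$
$h{\left(J \right)} = 1$
$6 \left(-4 + 3\right) + h{\left(C \right)} \left(-12\right) = 6 \left(-4 + 3\right) + 1 \left(-12\right) = 6 \left(-1\right) - 12 = -6 - 12 = -18$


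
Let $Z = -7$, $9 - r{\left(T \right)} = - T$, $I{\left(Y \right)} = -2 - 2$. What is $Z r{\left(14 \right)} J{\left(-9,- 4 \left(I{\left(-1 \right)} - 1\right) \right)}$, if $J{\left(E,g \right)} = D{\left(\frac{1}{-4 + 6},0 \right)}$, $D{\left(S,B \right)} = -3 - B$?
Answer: $483$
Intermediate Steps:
$I{\left(Y \right)} = -4$ ($I{\left(Y \right)} = -2 - 2 = -4$)
$r{\left(T \right)} = 9 + T$ ($r{\left(T \right)} = 9 - - T = 9 + T$)
$J{\left(E,g \right)} = -3$ ($J{\left(E,g \right)} = -3 - 0 = -3 + 0 = -3$)
$Z r{\left(14 \right)} J{\left(-9,- 4 \left(I{\left(-1 \right)} - 1\right) \right)} = - 7 \left(9 + 14\right) \left(-3\right) = \left(-7\right) 23 \left(-3\right) = \left(-161\right) \left(-3\right) = 483$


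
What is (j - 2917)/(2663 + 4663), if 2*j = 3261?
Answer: -2573/14652 ≈ -0.17561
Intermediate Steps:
j = 3261/2 (j = (1/2)*3261 = 3261/2 ≈ 1630.5)
(j - 2917)/(2663 + 4663) = (3261/2 - 2917)/(2663 + 4663) = -2573/2/7326 = -2573/2*1/7326 = -2573/14652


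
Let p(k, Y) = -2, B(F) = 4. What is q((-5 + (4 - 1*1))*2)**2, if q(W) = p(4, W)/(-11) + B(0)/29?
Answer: 10404/101761 ≈ 0.10224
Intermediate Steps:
q(W) = 102/319 (q(W) = -2/(-11) + 4/29 = -2*(-1/11) + 4*(1/29) = 2/11 + 4/29 = 102/319)
q((-5 + (4 - 1*1))*2)**2 = (102/319)**2 = 10404/101761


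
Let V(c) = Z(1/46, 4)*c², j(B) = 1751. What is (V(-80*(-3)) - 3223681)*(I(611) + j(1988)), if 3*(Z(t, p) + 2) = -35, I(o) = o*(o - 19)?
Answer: -1457806840903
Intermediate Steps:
I(o) = o*(-19 + o)
Z(t, p) = -41/3 (Z(t, p) = -2 + (⅓)*(-35) = -2 - 35/3 = -41/3)
V(c) = -41*c²/3
(V(-80*(-3)) - 3223681)*(I(611) + j(1988)) = (-41*(-80*(-3))²/3 - 3223681)*(611*(-19 + 611) + 1751) = (-41/3*240² - 3223681)*(611*592 + 1751) = (-41/3*57600 - 3223681)*(361712 + 1751) = (-787200 - 3223681)*363463 = -4010881*363463 = -1457806840903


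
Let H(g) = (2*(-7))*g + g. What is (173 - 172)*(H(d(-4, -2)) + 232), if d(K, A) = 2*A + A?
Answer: 310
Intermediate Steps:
d(K, A) = 3*A
H(g) = -13*g (H(g) = -14*g + g = -13*g)
(173 - 172)*(H(d(-4, -2)) + 232) = (173 - 172)*(-39*(-2) + 232) = 1*(-13*(-6) + 232) = 1*(78 + 232) = 1*310 = 310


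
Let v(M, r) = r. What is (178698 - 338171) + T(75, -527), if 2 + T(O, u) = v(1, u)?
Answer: -160002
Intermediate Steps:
T(O, u) = -2 + u
(178698 - 338171) + T(75, -527) = (178698 - 338171) + (-2 - 527) = -159473 - 529 = -160002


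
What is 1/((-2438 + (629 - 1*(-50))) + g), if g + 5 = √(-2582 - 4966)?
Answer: -147/259937 - I*√1887/1559622 ≈ -0.00056552 - 2.7853e-5*I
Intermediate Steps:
g = -5 + 2*I*√1887 (g = -5 + √(-2582 - 4966) = -5 + √(-7548) = -5 + 2*I*√1887 ≈ -5.0 + 86.879*I)
1/((-2438 + (629 - 1*(-50))) + g) = 1/((-2438 + (629 - 1*(-50))) + (-5 + 2*I*√1887)) = 1/((-2438 + (629 + 50)) + (-5 + 2*I*√1887)) = 1/((-2438 + 679) + (-5 + 2*I*√1887)) = 1/(-1759 + (-5 + 2*I*√1887)) = 1/(-1764 + 2*I*√1887)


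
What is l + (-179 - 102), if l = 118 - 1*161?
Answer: -324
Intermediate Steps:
l = -43 (l = 118 - 161 = -43)
l + (-179 - 102) = -43 + (-179 - 102) = -43 - 281 = -324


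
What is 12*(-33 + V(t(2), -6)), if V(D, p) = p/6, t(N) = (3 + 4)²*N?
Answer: -408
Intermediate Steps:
t(N) = 49*N (t(N) = 7²*N = 49*N)
V(D, p) = p/6 (V(D, p) = p*(⅙) = p/6)
12*(-33 + V(t(2), -6)) = 12*(-33 + (⅙)*(-6)) = 12*(-33 - 1) = 12*(-34) = -408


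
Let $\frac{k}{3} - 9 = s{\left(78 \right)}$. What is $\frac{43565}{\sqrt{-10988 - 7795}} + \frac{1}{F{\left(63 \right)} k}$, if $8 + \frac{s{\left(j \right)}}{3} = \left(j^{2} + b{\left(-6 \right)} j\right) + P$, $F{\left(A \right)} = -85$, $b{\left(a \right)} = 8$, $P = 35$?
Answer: $- \frac{1}{5154570} - \frac{43565 i \sqrt{2087}}{6261} \approx -1.94 \cdot 10^{-7} - 317.87 i$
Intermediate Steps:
$s{\left(j \right)} = 81 + 3 j^{2} + 24 j$ ($s{\left(j \right)} = -24 + 3 \left(\left(j^{2} + 8 j\right) + 35\right) = -24 + 3 \left(35 + j^{2} + 8 j\right) = -24 + \left(105 + 3 j^{2} + 24 j\right) = 81 + 3 j^{2} + 24 j$)
$k = 60642$ ($k = 27 + 3 \left(81 + 3 \cdot 78^{2} + 24 \cdot 78\right) = 27 + 3 \left(81 + 3 \cdot 6084 + 1872\right) = 27 + 3 \left(81 + 18252 + 1872\right) = 27 + 3 \cdot 20205 = 27 + 60615 = 60642$)
$\frac{43565}{\sqrt{-10988 - 7795}} + \frac{1}{F{\left(63 \right)} k} = \frac{43565}{\sqrt{-10988 - 7795}} + \frac{1}{\left(-85\right) 60642} = \frac{43565}{\sqrt{-18783}} - \frac{1}{5154570} = \frac{43565}{3 i \sqrt{2087}} - \frac{1}{5154570} = 43565 \left(- \frac{i \sqrt{2087}}{6261}\right) - \frac{1}{5154570} = - \frac{43565 i \sqrt{2087}}{6261} - \frac{1}{5154570} = - \frac{1}{5154570} - \frac{43565 i \sqrt{2087}}{6261}$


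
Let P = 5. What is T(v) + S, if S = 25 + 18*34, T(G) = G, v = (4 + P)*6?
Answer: 691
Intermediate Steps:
v = 54 (v = (4 + 5)*6 = 9*6 = 54)
S = 637 (S = 25 + 612 = 637)
T(v) + S = 54 + 637 = 691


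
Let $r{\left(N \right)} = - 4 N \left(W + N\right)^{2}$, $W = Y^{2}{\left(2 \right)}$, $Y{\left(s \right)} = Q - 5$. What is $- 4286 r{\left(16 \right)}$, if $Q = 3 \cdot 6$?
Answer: $9388054400$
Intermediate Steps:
$Q = 18$
$Y{\left(s \right)} = 13$ ($Y{\left(s \right)} = 18 - 5 = 13$)
$W = 169$ ($W = 13^{2} = 169$)
$r{\left(N \right)} = - 4 N \left(169 + N\right)^{2}$
$- 4286 r{\left(16 \right)} = - 4286 \left(\left(-4\right) 16 \left(169 + 16\right)^{2}\right) = - 4286 \left(\left(-4\right) 16 \cdot 185^{2}\right) = - 4286 \left(\left(-4\right) 16 \cdot 34225\right) = \left(-4286\right) \left(-2190400\right) = 9388054400$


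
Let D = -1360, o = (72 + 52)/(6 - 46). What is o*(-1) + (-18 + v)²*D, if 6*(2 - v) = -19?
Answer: -20158321/90 ≈ -2.2398e+5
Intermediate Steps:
v = 31/6 (v = 2 - ⅙*(-19) = 2 + 19/6 = 31/6 ≈ 5.1667)
o = -31/10 (o = 124/(-40) = 124*(-1/40) = -31/10 ≈ -3.1000)
o*(-1) + (-18 + v)²*D = -31/10*(-1) + (-18 + 31/6)²*(-1360) = 31/10 + (-77/6)²*(-1360) = 31/10 + (5929/36)*(-1360) = 31/10 - 2015860/9 = -20158321/90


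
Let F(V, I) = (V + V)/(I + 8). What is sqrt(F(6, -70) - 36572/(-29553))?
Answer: sqrt(876211991202)/916143 ≈ 1.0217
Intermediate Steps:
F(V, I) = 2*V/(8 + I) (F(V, I) = (2*V)/(8 + I) = 2*V/(8 + I))
sqrt(F(6, -70) - 36572/(-29553)) = sqrt(2*6/(8 - 70) - 36572/(-29553)) = sqrt(2*6/(-62) - 36572*(-1/29553)) = sqrt(2*6*(-1/62) + 36572/29553) = sqrt(-6/31 + 36572/29553) = sqrt(956414/916143) = sqrt(876211991202)/916143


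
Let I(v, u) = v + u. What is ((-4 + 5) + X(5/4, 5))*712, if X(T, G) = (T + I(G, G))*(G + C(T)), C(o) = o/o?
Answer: 48772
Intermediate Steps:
C(o) = 1
I(v, u) = u + v
X(T, G) = (1 + G)*(T + 2*G) (X(T, G) = (T + (G + G))*(G + 1) = (T + 2*G)*(1 + G) = (1 + G)*(T + 2*G))
((-4 + 5) + X(5/4, 5))*712 = ((-4 + 5) + (5/4 + 2*5 + 2*5**2 + 5*(5/4)))*712 = (1 + (5*(1/4) + 10 + 2*25 + 5*(5*(1/4))))*712 = (1 + (5/4 + 10 + 50 + 5*(5/4)))*712 = (1 + (5/4 + 10 + 50 + 25/4))*712 = (1 + 135/2)*712 = (137/2)*712 = 48772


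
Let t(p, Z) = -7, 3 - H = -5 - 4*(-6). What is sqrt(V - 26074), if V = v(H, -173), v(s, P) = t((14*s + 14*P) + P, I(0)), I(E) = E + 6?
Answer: I*sqrt(26081) ≈ 161.5*I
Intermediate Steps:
I(E) = 6 + E
H = -16 (H = 3 - (-5 - 4*(-6)) = 3 - (-5 + 24) = 3 - 1*19 = 3 - 19 = -16)
v(s, P) = -7
V = -7
sqrt(V - 26074) = sqrt(-7 - 26074) = sqrt(-26081) = I*sqrt(26081)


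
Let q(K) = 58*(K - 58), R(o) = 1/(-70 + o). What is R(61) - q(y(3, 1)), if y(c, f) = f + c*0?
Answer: 29753/9 ≈ 3305.9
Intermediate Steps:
y(c, f) = f (y(c, f) = f + 0 = f)
q(K) = -3364 + 58*K (q(K) = 58*(-58 + K) = -3364 + 58*K)
R(61) - q(y(3, 1)) = 1/(-70 + 61) - (-3364 + 58*1) = 1/(-9) - (-3364 + 58) = -1/9 - 1*(-3306) = -1/9 + 3306 = 29753/9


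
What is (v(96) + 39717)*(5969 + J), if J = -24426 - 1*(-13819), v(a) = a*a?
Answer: -226951254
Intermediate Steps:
v(a) = a²
J = -10607 (J = -24426 + 13819 = -10607)
(v(96) + 39717)*(5969 + J) = (96² + 39717)*(5969 - 10607) = (9216 + 39717)*(-4638) = 48933*(-4638) = -226951254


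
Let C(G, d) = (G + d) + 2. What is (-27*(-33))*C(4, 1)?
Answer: 6237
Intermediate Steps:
C(G, d) = 2 + G + d
(-27*(-33))*C(4, 1) = (-27*(-33))*(2 + 4 + 1) = 891*7 = 6237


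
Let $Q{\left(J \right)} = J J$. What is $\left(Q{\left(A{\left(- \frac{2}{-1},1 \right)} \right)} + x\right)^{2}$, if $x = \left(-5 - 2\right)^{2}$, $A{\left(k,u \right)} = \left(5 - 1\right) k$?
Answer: $12769$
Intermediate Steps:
$A{\left(k,u \right)} = 4 k$
$x = 49$ ($x = \left(-7\right)^{2} = 49$)
$Q{\left(J \right)} = J^{2}$
$\left(Q{\left(A{\left(- \frac{2}{-1},1 \right)} \right)} + x\right)^{2} = \left(\left(4 \left(- \frac{2}{-1}\right)\right)^{2} + 49\right)^{2} = \left(\left(4 \left(\left(-2\right) \left(-1\right)\right)\right)^{2} + 49\right)^{2} = \left(\left(4 \cdot 2\right)^{2} + 49\right)^{2} = \left(8^{2} + 49\right)^{2} = \left(64 + 49\right)^{2} = 113^{2} = 12769$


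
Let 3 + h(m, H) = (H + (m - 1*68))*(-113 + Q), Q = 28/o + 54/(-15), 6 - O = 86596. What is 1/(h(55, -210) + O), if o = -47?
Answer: -235/14207712 ≈ -1.6540e-5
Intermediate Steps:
O = -86590 (O = 6 - 1*86596 = 6 - 86596 = -86590)
Q = -986/235 (Q = 28/(-47) + 54/(-15) = 28*(-1/47) + 54*(-1/15) = -28/47 - 18/5 = -986/235 ≈ -4.1957)
h(m, H) = 1872083/235 - 27541*H/235 - 27541*m/235 (h(m, H) = -3 + (H + (m - 1*68))*(-113 - 986/235) = -3 + (H + (m - 68))*(-27541/235) = -3 + (H + (-68 + m))*(-27541/235) = -3 + (-68 + H + m)*(-27541/235) = -3 + (1872788/235 - 27541*H/235 - 27541*m/235) = 1872083/235 - 27541*H/235 - 27541*m/235)
1/(h(55, -210) + O) = 1/((1872083/235 - 27541/235*(-210) - 27541/235*55) - 86590) = 1/((1872083/235 + 1156722/47 - 302951/47) - 86590) = 1/(6140938/235 - 86590) = 1/(-14207712/235) = -235/14207712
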